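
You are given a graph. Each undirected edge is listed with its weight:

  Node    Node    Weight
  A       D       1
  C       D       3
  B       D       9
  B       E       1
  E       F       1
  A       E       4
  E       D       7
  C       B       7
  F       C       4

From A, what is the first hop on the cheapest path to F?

Candidate routes:
A → E → F: 4+1 = 5
A → D → C → F: 1+3+4 = 8
A → D → E → F: 1+7+1 = 9
Cheapest is A → E → F at 5.
So from A the first move is to E.

E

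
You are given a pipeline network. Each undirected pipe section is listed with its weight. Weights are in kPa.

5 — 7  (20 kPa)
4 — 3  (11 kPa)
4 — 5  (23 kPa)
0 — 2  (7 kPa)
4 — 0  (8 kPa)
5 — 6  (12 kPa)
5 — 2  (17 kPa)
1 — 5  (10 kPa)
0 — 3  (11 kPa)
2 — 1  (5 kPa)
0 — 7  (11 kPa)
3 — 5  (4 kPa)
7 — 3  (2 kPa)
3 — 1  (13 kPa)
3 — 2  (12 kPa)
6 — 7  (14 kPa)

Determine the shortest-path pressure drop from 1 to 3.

Settle nodes by increasing distance from 1:
1: 0
2: 5  (via 1)
5: 10  (via 1)
0: 12  (via 2)
3: 13  (via 1)
Shortest route: 1–3 = 13 kPa.

13 kPa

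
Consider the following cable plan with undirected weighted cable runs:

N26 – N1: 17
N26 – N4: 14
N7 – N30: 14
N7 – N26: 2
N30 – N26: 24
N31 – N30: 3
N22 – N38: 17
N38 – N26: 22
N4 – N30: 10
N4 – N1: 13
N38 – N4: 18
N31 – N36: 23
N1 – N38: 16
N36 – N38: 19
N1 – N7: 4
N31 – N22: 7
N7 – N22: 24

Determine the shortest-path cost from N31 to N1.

Running Dijkstra from N31:
N31: 0
N30: 3  (via N31)
N22: 7  (via N31)
N4: 13  (via N30)
N7: 17  (via N30)
N26: 19  (via N7)
N1: 21  (via N7)
Shortest route: N31 → N30 → N7 → N1 = 21.

21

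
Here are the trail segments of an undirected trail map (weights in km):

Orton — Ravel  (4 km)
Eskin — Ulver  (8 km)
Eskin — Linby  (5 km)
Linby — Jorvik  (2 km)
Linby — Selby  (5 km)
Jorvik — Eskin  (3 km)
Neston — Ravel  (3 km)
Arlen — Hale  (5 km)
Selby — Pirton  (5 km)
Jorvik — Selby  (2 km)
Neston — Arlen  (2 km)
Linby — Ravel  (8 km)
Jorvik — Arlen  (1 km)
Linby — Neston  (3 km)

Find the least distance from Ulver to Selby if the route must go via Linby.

Best Ulver to Linby: Ulver → Eskin → Linby costing 13
Shortest Linby→Selby: Linby → Jorvik → Selby = 4
Total via Linby: 13 + 4 = 17 km.

17 km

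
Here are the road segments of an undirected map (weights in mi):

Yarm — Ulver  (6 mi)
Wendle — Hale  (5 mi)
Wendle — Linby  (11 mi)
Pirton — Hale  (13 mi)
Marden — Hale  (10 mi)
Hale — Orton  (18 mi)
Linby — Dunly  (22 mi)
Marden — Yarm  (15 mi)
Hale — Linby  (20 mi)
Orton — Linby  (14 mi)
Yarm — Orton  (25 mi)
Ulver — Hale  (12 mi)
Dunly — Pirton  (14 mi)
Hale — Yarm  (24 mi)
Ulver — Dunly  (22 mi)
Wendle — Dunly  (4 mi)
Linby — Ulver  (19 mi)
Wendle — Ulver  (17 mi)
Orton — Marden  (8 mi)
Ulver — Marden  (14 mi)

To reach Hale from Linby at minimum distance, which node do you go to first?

Wendle

Enumerating some paths:
Linby–Hale: 20 = 20
Linby–Dunly–Wendle–Hale: 22+4+5 = 31
Linby–Ulver–Hale: 19+12 = 31
Linby–Wendle–Hale: 11+5 = 16
The minimum is 16 mi via Linby–Wendle–Hale.
So from Linby the first move is to Wendle.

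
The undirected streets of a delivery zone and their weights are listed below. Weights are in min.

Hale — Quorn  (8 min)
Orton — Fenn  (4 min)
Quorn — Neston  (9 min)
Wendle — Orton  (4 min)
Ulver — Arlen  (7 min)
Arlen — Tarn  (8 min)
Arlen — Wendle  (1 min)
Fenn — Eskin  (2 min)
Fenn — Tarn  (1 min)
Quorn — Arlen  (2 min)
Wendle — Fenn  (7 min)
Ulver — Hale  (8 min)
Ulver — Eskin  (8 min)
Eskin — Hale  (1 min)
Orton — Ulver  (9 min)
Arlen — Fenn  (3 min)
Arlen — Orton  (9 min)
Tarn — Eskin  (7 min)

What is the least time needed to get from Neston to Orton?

Running Dijkstra from Neston:
Neston: 0
Quorn: 9  (via Neston)
Arlen: 11  (via Quorn)
Wendle: 12  (via Arlen)
Fenn: 14  (via Arlen)
Tarn: 15  (via Fenn)
Orton: 16  (via Wendle)
Shortest route: Neston → Quorn → Arlen → Wendle → Orton = 16 min.

16 min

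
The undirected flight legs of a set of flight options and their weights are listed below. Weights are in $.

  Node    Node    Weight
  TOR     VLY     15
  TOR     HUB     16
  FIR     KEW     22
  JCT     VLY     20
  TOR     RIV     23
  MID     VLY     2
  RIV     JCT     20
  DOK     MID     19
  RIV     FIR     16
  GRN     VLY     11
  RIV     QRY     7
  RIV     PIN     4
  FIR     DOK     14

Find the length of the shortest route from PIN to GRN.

$53

Running Dijkstra from PIN:
PIN: 0
RIV: 4  (via PIN)
QRY: 11  (via RIV)
FIR: 20  (via RIV)
JCT: 24  (via RIV)
TOR: 27  (via RIV)
DOK: 34  (via FIR)
KEW: 42  (via FIR)
VLY: 42  (via TOR)
HUB: 43  (via TOR)
MID: 44  (via VLY)
GRN: 53  (via VLY)
Shortest route: PIN–RIV–TOR–VLY–GRN = $53.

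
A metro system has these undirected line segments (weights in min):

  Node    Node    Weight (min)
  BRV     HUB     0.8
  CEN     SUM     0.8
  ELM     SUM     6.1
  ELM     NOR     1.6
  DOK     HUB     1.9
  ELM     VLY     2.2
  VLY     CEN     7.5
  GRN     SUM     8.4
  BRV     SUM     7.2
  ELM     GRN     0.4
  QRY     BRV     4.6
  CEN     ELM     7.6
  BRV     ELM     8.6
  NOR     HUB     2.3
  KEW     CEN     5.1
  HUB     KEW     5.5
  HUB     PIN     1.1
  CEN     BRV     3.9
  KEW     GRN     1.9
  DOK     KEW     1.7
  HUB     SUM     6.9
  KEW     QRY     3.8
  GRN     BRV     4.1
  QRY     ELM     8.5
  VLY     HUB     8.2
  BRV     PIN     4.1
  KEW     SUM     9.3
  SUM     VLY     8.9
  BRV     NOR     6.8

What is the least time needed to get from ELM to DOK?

4 min

Settle nodes by increasing distance from ELM:
ELM: 0
GRN: 0.4  (via ELM)
NOR: 1.6  (via ELM)
VLY: 2.2  (via ELM)
KEW: 2.3  (via GRN)
HUB: 3.9  (via NOR)
DOK: 4  (via KEW)
Shortest route: ELM–GRN–KEW–DOK = 4 min.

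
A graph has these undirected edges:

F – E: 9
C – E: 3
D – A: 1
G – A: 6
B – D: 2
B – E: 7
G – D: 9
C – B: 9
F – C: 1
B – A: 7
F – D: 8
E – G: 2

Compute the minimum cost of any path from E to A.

Compare a few routes:
E → B → D → A: 7+2+1 = 10
E → G → D → A: 2+9+1 = 12
E → G → A: 2+6 = 8
E → C → F → D → A: 3+1+8+1 = 13
The minimum is 8 via E → G → A.

8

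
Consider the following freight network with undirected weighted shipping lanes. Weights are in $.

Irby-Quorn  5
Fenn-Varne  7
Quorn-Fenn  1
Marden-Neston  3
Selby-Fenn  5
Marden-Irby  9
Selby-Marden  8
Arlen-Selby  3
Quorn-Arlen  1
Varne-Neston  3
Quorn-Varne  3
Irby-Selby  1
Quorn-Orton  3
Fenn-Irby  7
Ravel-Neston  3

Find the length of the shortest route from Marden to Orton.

$12

Compare a few routes:
Marden–Neston–Varne–Quorn–Orton: 3+3+3+3 = 12
Marden–Selby–Arlen–Quorn–Orton: 8+3+1+3 = 15
The minimum is $12 via Marden–Neston–Varne–Quorn–Orton.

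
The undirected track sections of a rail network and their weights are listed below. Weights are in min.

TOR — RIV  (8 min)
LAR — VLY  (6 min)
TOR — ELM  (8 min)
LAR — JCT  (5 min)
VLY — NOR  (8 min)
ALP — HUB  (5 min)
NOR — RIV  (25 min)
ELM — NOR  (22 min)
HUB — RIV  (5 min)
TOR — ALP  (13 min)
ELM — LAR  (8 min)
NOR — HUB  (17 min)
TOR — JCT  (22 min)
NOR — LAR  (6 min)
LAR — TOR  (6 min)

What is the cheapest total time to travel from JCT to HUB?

Enumerating some paths:
JCT → LAR → TOR → ALP → HUB: 5+6+13+5 = 29
JCT → LAR → NOR → HUB: 5+6+17 = 28
JCT → LAR → ELM → TOR → RIV → HUB: 5+8+8+8+5 = 34
JCT → LAR → TOR → RIV → HUB: 5+6+8+5 = 24
The minimum is 24 min via JCT → LAR → TOR → RIV → HUB.

24 min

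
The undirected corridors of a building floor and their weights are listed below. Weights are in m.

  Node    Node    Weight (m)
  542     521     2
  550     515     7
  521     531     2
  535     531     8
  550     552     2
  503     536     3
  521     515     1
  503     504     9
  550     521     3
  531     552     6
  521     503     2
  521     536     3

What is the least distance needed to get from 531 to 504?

Candidate routes:
531 - 521 - 536 - 503 - 504: 2+3+3+9 = 17
531 - 521 - 503 - 504: 2+2+9 = 13
The minimum is 13 m via 531 - 521 - 503 - 504.

13 m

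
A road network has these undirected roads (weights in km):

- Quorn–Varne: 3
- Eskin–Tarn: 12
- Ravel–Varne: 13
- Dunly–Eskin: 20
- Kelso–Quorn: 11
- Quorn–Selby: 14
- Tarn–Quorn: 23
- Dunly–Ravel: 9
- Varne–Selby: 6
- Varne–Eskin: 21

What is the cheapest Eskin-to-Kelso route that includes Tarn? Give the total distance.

46 km

Shortest Eskin→Tarn: Eskin → Tarn = 12
Shortest Tarn→Kelso: Tarn → Quorn → Kelso = 34
Total via Tarn: 12 + 34 = 46 km.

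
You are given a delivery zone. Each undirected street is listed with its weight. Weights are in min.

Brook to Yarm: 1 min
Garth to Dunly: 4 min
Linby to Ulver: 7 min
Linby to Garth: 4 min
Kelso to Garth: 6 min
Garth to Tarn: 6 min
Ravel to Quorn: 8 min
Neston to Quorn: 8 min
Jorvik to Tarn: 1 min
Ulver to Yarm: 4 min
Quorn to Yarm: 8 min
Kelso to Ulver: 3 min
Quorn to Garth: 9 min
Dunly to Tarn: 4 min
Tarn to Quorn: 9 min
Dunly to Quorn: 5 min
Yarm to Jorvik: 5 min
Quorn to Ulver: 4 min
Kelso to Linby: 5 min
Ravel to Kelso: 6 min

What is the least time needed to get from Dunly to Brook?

Running Dijkstra from Dunly:
Dunly: 0
Tarn: 4  (via Dunly)
Garth: 4  (via Dunly)
Quorn: 5  (via Dunly)
Jorvik: 5  (via Tarn)
Linby: 8  (via Garth)
Ulver: 9  (via Quorn)
Yarm: 10  (via Jorvik)
Kelso: 10  (via Garth)
Brook: 11  (via Yarm)
Shortest route: Dunly–Tarn–Jorvik–Yarm–Brook = 11 min.

11 min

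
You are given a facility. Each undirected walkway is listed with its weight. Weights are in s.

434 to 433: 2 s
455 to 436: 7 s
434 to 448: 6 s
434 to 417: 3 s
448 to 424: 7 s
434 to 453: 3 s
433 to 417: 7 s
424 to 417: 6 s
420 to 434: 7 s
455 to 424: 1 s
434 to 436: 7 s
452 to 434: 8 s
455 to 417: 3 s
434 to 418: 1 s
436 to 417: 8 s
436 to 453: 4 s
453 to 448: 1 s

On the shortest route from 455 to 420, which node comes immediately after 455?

417

Enumerating some paths:
455–424–417–434–420: 1+6+3+7 = 17
455–417–434–420: 3+3+7 = 13
The minimum is 13 s via 455–417–434–420.
So from 455 the first move is to 417.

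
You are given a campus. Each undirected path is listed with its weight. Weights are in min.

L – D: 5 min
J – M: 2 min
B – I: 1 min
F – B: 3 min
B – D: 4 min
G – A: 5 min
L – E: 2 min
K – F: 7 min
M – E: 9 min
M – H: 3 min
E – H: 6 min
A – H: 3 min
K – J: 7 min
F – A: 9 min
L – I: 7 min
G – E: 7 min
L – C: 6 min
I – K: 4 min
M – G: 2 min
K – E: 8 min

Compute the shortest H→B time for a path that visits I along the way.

16 min

Best H to I: H → E → L → I costing 15
Shortest I→B: I → B = 1
Total via I: 15 + 1 = 16 min.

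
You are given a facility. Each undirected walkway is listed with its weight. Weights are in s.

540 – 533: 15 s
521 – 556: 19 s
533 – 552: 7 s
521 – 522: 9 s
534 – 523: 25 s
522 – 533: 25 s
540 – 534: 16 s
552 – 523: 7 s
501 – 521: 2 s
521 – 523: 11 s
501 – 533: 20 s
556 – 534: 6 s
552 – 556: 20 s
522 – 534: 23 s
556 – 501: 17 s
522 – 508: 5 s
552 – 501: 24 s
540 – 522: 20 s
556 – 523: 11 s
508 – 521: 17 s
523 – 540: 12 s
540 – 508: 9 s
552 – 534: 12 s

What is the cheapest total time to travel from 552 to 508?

Enumerating some paths:
552 → 523 → 521 → 522 → 508: 7+11+9+5 = 32
552 → 523 → 540 → 508: 7+12+9 = 28
552 → 533 → 540 → 508: 7+15+9 = 31
552 → 523 → 521 → 508: 7+11+17 = 35
Cheapest is 552 → 523 → 540 → 508 at 28 s.

28 s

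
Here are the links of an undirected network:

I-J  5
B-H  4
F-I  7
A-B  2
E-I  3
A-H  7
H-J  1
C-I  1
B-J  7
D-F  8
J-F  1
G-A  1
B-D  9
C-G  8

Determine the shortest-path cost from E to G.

Enumerating some paths:
E - I - J - H - A - G: 3+5+1+7+1 = 17
E - I - C - G: 3+1+8 = 12
E - I - J - H - B - A - G: 3+5+1+4+2+1 = 16
The minimum is 12 via E - I - C - G.

12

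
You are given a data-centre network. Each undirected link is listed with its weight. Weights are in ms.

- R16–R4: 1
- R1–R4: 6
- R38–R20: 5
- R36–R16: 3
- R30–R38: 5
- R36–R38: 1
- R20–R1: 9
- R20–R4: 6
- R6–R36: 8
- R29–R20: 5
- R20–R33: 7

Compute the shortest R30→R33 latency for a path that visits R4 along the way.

23 ms

Shortest R30→R4: R30 → R38 → R36 → R16 → R4 = 10
Best R4 to R33: R4 → R20 → R33 costing 13
Total via R4: 10 + 13 = 23 ms.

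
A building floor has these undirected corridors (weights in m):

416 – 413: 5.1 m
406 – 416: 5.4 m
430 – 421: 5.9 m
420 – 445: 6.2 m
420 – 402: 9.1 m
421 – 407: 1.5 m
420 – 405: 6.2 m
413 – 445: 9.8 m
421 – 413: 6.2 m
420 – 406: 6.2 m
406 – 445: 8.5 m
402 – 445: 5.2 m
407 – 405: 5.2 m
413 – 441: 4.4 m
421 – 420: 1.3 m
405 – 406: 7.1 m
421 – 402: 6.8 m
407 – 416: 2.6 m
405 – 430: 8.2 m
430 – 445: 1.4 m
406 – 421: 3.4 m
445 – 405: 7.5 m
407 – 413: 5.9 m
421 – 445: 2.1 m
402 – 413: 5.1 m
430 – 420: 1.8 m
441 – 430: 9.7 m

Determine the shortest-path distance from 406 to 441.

14 m

Running Dijkstra from 406:
406: 0
421: 3.4  (via 406)
420: 4.7  (via 421)
407: 4.9  (via 421)
416: 5.4  (via 406)
445: 5.5  (via 421)
430: 6.5  (via 420)
405: 7.1  (via 406)
413: 9.6  (via 421)
402: 10.2  (via 421)
441: 14  (via 413)
Shortest route: 406 → 421 → 413 → 441 = 14 m.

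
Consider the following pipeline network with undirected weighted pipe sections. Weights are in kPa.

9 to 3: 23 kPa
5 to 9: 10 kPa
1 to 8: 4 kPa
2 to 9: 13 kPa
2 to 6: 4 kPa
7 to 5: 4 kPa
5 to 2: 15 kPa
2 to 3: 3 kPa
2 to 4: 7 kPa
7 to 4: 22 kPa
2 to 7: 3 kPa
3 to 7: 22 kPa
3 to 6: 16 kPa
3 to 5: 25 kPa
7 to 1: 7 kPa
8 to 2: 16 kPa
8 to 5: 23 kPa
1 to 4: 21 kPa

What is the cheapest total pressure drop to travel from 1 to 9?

21 kPa

Compare a few routes:
1–7–5–9: 7+4+10 = 21
1–8–2–9: 4+16+13 = 33
1–7–2–5–9: 7+3+15+10 = 35
1–7–2–9: 7+3+13 = 23
Cheapest is 1–7–5–9 at 21 kPa.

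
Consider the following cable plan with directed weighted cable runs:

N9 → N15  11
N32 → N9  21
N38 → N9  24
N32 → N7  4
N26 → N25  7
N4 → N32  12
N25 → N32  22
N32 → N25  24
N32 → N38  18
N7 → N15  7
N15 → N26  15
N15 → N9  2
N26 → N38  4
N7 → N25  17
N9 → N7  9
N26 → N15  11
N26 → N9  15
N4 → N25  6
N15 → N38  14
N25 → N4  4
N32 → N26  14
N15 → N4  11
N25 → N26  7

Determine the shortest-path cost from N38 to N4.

Shortest distances from N38:
N38: 0
N9: 24  (via N38)
N7: 33  (via N9)
N15: 35  (via N9)
N4: 46  (via N15)
Shortest route: N38 → N9 → N15 → N4 = 46.

46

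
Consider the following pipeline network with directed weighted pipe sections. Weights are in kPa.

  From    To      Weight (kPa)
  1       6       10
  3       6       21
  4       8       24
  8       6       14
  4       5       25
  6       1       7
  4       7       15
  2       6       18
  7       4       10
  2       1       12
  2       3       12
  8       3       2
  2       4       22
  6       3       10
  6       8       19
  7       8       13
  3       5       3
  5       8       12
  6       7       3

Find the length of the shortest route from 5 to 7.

29 kPa

Enumerating some paths:
5 → 8 → 6 → 7: 12+14+3 = 29
5 → 8 → 3 → 6 → 7: 12+2+21+3 = 38
The minimum is 29 kPa via 5 → 8 → 6 → 7.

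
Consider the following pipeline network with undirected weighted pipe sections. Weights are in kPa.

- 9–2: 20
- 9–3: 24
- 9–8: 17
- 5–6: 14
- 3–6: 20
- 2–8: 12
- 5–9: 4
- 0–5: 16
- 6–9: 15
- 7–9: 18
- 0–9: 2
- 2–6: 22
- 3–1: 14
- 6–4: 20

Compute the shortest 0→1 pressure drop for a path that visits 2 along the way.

Best 0 to 2: 0–9–2 costing 22
Best 2 to 1: 2–6–3–1 costing 56
Total via 2: 22 + 56 = 78 kPa.

78 kPa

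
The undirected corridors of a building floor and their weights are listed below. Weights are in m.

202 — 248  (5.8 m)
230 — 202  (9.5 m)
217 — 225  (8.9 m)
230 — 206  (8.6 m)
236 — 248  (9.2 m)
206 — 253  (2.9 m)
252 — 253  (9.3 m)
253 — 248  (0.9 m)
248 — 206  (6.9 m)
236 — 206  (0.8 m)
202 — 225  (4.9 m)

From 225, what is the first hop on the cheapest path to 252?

202

Candidate routes:
225 → 202 → 248 → 236 → 206 → 253 → 252: 4.9+5.8+9.2+0.8+2.9+9.3 = 32.9
225 → 202 → 248 → 253 → 252: 4.9+5.8+0.9+9.3 = 20.9
225 → 202 → 248 → 206 → 253 → 252: 4.9+5.8+6.9+2.9+9.3 = 29.8
The minimum is 20.9 m via 225 → 202 → 248 → 253 → 252.
So from 225 the first move is to 202.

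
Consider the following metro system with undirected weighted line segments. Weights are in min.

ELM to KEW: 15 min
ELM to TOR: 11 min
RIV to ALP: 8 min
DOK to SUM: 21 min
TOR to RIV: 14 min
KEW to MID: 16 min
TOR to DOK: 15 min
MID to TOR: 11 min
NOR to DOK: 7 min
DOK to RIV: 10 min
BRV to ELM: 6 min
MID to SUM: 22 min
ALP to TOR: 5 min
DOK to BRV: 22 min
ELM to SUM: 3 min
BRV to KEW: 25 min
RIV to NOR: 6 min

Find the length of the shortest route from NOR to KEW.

45 min

Candidate routes:
NOR → RIV → ALP → TOR → ELM → KEW: 6+8+5+11+15 = 45
NOR → RIV → TOR → ELM → KEW: 6+14+11+15 = 46
NOR → DOK → SUM → ELM → KEW: 7+21+3+15 = 46
NOR → RIV → ALP → TOR → MID → KEW: 6+8+5+11+16 = 46
Cheapest is NOR → RIV → ALP → TOR → ELM → KEW at 45 min.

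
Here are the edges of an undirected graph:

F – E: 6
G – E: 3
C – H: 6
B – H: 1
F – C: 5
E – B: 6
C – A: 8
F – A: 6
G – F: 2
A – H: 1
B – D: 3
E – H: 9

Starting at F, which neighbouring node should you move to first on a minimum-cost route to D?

A

Candidate routes:
F → A → H → B → D: 6+1+1+3 = 11
F → G → E → B → D: 2+3+6+3 = 14
F → E → B → D: 6+6+3 = 15
F → C → H → B → D: 5+6+1+3 = 15
Cheapest is F → A → H → B → D at 11.
So from F the first move is to A.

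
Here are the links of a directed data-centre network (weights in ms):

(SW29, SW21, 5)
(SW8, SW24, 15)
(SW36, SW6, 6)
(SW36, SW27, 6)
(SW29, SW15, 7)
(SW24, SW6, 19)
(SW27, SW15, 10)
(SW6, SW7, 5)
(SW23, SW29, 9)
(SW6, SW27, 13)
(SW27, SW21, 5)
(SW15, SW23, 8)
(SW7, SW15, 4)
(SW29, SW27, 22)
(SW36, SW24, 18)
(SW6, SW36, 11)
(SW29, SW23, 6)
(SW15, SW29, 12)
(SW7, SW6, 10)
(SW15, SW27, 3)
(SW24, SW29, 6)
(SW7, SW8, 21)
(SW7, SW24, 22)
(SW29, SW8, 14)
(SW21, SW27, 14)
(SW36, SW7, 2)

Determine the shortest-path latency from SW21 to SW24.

Enumerating some paths:
SW21 → SW27 → SW15 → SW23 → SW29 → SW8 → SW24: 14+10+8+9+14+15 = 70
SW21 → SW27 → SW15 → SW29 → SW8 → SW24: 14+10+12+14+15 = 65
The minimum is 65 ms via SW21 → SW27 → SW15 → SW29 → SW8 → SW24.

65 ms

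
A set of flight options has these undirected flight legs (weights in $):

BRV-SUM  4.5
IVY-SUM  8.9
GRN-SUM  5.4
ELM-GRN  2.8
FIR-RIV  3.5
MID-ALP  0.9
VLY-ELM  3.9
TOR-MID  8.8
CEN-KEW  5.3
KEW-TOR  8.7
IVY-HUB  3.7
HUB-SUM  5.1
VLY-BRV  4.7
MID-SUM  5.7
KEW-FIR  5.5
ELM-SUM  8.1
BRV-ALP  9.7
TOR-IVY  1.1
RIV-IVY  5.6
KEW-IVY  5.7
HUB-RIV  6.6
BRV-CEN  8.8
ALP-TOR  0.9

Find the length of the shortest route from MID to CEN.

Settle nodes by increasing distance from MID:
MID: 0
ALP: 0.9  (via MID)
TOR: 1.8  (via ALP)
IVY: 2.9  (via TOR)
SUM: 5.7  (via MID)
HUB: 6.6  (via IVY)
RIV: 8.5  (via IVY)
KEW: 8.6  (via IVY)
BRV: 10.2  (via SUM)
GRN: 11.1  (via SUM)
FIR: 12  (via RIV)
ELM: 13.8  (via SUM)
CEN: 13.9  (via KEW)
Shortest route: MID → ALP → TOR → IVY → KEW → CEN = $13.9.

$13.9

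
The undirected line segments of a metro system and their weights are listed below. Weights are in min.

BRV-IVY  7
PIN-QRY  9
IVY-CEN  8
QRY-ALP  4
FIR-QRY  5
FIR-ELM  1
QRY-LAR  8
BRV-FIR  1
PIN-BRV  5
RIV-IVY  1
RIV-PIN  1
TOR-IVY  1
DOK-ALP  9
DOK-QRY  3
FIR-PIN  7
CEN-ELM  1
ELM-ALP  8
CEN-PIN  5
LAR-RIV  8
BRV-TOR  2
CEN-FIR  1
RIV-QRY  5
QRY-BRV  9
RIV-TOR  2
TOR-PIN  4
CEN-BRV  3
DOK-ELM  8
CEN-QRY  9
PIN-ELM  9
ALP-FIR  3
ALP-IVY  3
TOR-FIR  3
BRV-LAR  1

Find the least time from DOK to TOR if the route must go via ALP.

11 min

Shortest DOK→ALP: DOK → QRY → ALP = 7
Shortest ALP→TOR: ALP → IVY → TOR = 4
Total via ALP: 7 + 4 = 11 min.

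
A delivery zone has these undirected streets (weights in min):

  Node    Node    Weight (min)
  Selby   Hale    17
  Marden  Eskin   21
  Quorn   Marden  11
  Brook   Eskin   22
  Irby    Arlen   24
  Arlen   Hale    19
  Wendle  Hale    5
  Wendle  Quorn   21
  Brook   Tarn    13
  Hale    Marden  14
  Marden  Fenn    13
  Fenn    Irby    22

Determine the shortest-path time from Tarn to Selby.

87 min

Candidate routes:
Tarn - Brook - Eskin - Marden - Quorn - Wendle - Hale - Selby: 13+22+21+11+21+5+17 = 110
Tarn - Brook - Eskin - Marden - Hale - Selby: 13+22+21+14+17 = 87
Cheapest is Tarn - Brook - Eskin - Marden - Hale - Selby at 87 min.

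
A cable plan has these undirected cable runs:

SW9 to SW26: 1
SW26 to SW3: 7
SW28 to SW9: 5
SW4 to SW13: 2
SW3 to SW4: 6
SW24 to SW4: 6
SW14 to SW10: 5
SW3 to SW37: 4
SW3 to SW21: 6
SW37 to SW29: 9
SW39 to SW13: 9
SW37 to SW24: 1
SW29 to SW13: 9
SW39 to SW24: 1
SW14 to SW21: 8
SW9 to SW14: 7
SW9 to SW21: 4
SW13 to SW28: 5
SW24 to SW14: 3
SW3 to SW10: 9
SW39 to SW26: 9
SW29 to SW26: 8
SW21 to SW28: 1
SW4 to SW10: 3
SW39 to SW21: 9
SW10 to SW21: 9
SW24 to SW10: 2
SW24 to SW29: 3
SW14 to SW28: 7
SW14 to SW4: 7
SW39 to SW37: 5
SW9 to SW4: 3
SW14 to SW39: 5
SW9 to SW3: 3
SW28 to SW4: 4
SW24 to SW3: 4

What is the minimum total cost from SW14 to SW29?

Shortest distances from SW14:
SW14: 0
SW24: 3  (via SW14)
SW39: 4  (via SW24)
SW37: 4  (via SW24)
SW10: 5  (via SW14)
SW29: 6  (via SW24)
Shortest route: SW14 → SW24 → SW29 = 6.

6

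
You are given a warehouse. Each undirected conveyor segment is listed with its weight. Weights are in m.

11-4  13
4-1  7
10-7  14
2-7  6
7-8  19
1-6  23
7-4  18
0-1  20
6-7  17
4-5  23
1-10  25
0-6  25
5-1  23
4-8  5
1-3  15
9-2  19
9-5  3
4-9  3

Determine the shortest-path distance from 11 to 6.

43 m

Running Dijkstra from 11:
11: 0
4: 13  (via 11)
9: 16  (via 4)
8: 18  (via 4)
5: 19  (via 9)
1: 20  (via 4)
7: 31  (via 4)
2: 35  (via 9)
3: 35  (via 1)
0: 40  (via 1)
6: 43  (via 1)
Shortest route: 11 → 4 → 1 → 6 = 43 m.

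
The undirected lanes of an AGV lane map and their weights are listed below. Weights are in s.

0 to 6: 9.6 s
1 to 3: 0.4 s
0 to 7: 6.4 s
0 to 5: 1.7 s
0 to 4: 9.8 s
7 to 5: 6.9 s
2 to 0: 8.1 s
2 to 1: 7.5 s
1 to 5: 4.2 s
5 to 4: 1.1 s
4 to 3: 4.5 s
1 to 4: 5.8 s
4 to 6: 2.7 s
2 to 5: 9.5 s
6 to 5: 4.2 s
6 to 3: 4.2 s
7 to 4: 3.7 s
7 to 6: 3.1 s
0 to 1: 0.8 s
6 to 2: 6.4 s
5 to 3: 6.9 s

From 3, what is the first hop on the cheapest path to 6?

Enumerating some paths:
3 - 1 - 0 - 5 - 6: 0.4+0.8+1.7+4.2 = 7.1
3 - 6: 4.2 = 4.2
3 - 1 - 0 - 5 - 4 - 6: 0.4+0.8+1.7+1.1+2.7 = 6.7
Cheapest is 3 - 6 at 4.2 s.
So from 3 the first move is to 6.

6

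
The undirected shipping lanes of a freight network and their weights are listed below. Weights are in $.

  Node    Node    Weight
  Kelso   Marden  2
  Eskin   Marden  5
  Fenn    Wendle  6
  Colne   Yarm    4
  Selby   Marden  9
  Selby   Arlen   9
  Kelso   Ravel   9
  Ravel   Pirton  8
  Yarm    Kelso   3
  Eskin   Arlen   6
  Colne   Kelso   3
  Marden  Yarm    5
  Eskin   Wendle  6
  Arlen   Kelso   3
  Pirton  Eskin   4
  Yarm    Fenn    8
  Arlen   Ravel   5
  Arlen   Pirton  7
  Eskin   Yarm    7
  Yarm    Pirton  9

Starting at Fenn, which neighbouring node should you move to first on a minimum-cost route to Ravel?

Yarm

Enumerating some paths:
Fenn - Yarm - Colne - Kelso - Arlen - Ravel: 8+4+3+3+5 = 23
Fenn - Yarm - Kelso - Ravel: 8+3+9 = 20
Fenn - Wendle - Eskin - Arlen - Ravel: 6+6+6+5 = 23
Fenn - Yarm - Kelso - Arlen - Ravel: 8+3+3+5 = 19
The minimum is $19 via Fenn - Yarm - Kelso - Arlen - Ravel.
So from Fenn the first move is to Yarm.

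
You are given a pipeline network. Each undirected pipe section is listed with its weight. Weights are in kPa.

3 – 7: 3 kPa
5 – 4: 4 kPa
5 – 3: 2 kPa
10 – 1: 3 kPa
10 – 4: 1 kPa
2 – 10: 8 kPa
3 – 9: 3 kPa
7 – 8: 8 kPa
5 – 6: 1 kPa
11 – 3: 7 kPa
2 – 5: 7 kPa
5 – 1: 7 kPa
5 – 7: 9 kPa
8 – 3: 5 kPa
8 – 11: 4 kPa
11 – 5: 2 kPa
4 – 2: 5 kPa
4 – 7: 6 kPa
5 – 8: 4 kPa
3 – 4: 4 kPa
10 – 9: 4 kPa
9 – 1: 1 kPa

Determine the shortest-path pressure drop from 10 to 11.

Running Dijkstra from 10:
10: 0
4: 1  (via 10)
1: 3  (via 10)
9: 4  (via 10)
3: 5  (via 4)
5: 5  (via 4)
2: 6  (via 4)
6: 6  (via 5)
7: 7  (via 4)
11: 7  (via 5)
Shortest route: 10 → 4 → 5 → 11 = 7 kPa.

7 kPa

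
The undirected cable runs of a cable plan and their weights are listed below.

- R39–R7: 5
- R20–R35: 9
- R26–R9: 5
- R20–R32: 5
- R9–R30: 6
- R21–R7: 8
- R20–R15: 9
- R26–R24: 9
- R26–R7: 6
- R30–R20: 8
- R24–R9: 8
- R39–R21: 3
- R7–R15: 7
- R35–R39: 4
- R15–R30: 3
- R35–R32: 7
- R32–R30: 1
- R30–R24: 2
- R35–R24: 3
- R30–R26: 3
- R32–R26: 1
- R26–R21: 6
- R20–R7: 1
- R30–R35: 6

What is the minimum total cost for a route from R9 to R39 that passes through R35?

15

Shortest R9→R35: R9 → R24 → R35 = 11
Best R35 to R39: R35 → R39 costing 4
Total via R35: 11 + 4 = 15.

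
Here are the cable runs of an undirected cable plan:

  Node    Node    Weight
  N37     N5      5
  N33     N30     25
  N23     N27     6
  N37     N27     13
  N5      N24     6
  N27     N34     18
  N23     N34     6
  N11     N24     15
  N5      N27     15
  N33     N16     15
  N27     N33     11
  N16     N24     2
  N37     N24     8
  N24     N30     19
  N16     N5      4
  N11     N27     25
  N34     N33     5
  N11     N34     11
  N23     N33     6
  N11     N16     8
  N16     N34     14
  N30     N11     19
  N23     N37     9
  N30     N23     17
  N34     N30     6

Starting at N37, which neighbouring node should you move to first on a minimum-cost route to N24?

N24

Enumerating some paths:
N37 - N5 - N16 - N24: 5+4+2 = 11
N37 - N24: 8 = 8
The minimum is 8 via N37 - N24.
So from N37 the first move is to N24.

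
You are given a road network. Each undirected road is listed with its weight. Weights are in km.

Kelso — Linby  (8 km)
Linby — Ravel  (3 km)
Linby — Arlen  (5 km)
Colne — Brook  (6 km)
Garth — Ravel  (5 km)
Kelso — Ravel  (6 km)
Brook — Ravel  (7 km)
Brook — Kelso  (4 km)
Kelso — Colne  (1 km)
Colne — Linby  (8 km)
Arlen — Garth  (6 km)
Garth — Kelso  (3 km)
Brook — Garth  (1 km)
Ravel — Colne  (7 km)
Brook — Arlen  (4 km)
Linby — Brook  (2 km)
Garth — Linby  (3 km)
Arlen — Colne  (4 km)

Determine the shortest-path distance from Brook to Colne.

5 km

Enumerating some paths:
Brook → Arlen → Colne: 4+4 = 8
Brook → Kelso → Colne: 4+1 = 5
Brook → Linby → Garth → Kelso → Colne: 2+3+3+1 = 9
Brook → Colne: 6 = 6
Cheapest is Brook → Kelso → Colne at 5 km.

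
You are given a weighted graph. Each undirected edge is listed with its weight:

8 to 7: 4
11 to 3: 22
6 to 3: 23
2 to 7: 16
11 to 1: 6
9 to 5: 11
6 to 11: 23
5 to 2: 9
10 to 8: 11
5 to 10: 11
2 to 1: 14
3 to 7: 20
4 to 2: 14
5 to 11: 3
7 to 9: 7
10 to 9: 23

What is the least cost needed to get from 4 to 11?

Running Dijkstra from 4:
4: 0
2: 14  (via 4)
5: 23  (via 2)
11: 26  (via 5)
Shortest route: 4–2–5–11 = 26.

26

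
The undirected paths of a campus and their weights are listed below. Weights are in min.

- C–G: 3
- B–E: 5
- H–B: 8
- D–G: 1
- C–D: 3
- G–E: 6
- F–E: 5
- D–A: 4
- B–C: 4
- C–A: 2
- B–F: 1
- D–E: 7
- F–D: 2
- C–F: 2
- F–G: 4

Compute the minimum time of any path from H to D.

11 min

Running Dijkstra from H:
H: 0
B: 8  (via H)
F: 9  (via B)
C: 11  (via F)
D: 11  (via F)
Shortest route: H → B → F → D = 11 min.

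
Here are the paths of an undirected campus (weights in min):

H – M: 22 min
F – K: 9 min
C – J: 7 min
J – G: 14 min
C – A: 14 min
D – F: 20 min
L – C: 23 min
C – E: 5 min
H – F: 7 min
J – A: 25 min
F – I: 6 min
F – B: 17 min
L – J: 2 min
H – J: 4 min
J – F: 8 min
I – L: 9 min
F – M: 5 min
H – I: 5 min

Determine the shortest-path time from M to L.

15 min

Settle nodes by increasing distance from M:
M: 0
F: 5  (via M)
I: 11  (via F)
H: 12  (via F)
J: 13  (via F)
K: 14  (via F)
L: 15  (via J)
Shortest route: M → F → J → L = 15 min.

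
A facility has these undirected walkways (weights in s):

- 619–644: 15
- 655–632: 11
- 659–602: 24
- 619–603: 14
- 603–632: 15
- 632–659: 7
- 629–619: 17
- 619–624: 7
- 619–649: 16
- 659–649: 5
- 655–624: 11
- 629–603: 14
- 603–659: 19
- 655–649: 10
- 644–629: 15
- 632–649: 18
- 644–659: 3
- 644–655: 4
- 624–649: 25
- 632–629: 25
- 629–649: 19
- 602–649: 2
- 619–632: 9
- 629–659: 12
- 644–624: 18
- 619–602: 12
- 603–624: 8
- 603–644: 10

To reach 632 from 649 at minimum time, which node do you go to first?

Enumerating some paths:
649 - 632: 18 = 18
649 - 659 - 632: 5+7 = 12
649 - 655 - 632: 10+11 = 21
The minimum is 12 s via 649 - 659 - 632.
So from 649 the first move is to 659.

659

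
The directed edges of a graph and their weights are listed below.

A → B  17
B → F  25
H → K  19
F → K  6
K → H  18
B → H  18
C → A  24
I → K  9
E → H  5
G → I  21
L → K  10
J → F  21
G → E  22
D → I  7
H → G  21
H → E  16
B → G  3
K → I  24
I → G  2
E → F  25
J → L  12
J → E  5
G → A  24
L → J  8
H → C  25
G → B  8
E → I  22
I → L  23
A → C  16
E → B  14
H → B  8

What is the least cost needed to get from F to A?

Running Dijkstra from F:
F: 0
K: 6  (via F)
H: 24  (via K)
I: 30  (via K)
B: 32  (via H)
G: 32  (via I)
E: 40  (via H)
C: 49  (via H)
L: 53  (via I)
A: 56  (via G)
Shortest route: F–K–I–G–A = 56.

56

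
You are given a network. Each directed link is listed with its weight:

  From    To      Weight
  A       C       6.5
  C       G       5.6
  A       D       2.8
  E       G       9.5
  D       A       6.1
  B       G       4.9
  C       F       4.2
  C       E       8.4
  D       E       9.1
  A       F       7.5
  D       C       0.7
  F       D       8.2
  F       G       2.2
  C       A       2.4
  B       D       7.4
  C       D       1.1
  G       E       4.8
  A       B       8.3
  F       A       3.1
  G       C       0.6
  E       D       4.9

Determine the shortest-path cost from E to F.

Shortest distances from E:
E: 0
D: 4.9  (via E)
C: 5.6  (via D)
A: 8  (via C)
G: 9.5  (via E)
F: 9.8  (via C)
Shortest route: E → D → C → F = 9.8.

9.8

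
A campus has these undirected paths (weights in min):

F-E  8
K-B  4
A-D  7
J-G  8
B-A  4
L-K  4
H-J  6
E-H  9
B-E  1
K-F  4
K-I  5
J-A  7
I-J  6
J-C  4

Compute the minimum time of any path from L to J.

15 min

Compare a few routes:
L → K → I → J: 4+5+6 = 15
L → K → B → A → J: 4+4+4+7 = 19
The minimum is 15 min via L → K → I → J.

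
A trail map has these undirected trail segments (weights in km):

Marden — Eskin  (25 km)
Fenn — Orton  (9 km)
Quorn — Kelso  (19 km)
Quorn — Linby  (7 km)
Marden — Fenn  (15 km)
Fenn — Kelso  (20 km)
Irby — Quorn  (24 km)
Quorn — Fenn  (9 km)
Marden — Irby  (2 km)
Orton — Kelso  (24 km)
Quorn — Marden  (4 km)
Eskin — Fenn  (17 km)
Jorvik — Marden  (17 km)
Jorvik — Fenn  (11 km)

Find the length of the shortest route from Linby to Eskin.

33 km

Settle nodes by increasing distance from Linby:
Linby: 0
Quorn: 7  (via Linby)
Marden: 11  (via Quorn)
Irby: 13  (via Marden)
Fenn: 16  (via Quorn)
Orton: 25  (via Fenn)
Kelso: 26  (via Quorn)
Jorvik: 27  (via Fenn)
Eskin: 33  (via Fenn)
Shortest route: Linby–Quorn–Fenn–Eskin = 33 km.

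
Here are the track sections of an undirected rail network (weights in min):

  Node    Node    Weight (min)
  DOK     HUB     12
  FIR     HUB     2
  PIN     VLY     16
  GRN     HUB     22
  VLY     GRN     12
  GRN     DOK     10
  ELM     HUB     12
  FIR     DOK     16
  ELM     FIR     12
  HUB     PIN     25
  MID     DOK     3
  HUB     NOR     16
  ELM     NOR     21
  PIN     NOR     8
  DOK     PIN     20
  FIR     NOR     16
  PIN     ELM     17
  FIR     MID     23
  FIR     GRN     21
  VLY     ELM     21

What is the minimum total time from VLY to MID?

25 min

Compare a few routes:
VLY–PIN–DOK–MID: 16+20+3 = 39
VLY–GRN–DOK–MID: 12+10+3 = 25
VLY–ELM–HUB–DOK–MID: 21+12+12+3 = 48
Cheapest is VLY–GRN–DOK–MID at 25 min.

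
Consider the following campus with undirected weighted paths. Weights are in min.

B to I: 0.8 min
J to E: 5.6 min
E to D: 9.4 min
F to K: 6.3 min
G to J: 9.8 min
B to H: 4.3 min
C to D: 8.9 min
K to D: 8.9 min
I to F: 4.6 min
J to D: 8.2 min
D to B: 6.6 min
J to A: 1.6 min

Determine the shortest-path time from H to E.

Candidate routes:
H → B → D → J → E: 4.3+6.6+8.2+5.6 = 24.7
H → B → I → F → K → D → E: 4.3+0.8+4.6+6.3+8.9+9.4 = 34.3
H → B → I → F → K → D → J → E: 4.3+0.8+4.6+6.3+8.9+8.2+5.6 = 38.7
H → B → D → E: 4.3+6.6+9.4 = 20.3
Cheapest is H → B → D → E at 20.3 min.

20.3 min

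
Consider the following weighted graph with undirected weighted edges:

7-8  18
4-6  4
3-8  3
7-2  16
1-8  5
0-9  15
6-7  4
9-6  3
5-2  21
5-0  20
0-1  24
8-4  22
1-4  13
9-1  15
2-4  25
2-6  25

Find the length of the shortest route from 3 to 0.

Running Dijkstra from 3:
3: 0
8: 3  (via 3)
1: 8  (via 8)
4: 21  (via 1)
7: 21  (via 8)
9: 23  (via 1)
6: 25  (via 4)
0: 32  (via 1)
Shortest route: 3 → 8 → 1 → 0 = 32.

32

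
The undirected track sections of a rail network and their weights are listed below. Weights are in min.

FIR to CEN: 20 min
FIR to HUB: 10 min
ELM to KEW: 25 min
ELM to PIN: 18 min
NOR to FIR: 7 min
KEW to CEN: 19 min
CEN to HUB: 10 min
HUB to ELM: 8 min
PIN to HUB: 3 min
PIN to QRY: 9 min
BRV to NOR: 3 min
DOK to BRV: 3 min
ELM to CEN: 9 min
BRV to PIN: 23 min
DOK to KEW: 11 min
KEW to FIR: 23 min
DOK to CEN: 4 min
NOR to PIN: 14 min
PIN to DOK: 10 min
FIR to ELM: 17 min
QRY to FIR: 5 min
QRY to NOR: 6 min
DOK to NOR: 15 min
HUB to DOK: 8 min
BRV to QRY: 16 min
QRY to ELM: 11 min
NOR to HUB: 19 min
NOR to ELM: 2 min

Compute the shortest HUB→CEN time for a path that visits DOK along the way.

12 min

Shortest HUB→DOK: HUB → DOK = 8
Best DOK to CEN: DOK → CEN costing 4
Total via DOK: 8 + 4 = 12 min.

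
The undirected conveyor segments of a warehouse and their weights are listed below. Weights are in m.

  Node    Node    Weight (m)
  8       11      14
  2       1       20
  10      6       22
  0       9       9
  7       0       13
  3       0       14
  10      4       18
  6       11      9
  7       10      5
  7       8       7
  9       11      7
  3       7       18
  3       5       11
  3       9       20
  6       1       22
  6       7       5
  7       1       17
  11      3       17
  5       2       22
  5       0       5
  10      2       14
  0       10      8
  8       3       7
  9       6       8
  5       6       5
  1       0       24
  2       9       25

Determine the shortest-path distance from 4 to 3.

37 m

Candidate routes:
4 → 10 → 7 → 3: 18+5+18 = 41
4 → 10 → 7 → 8 → 3: 18+5+7+7 = 37
4 → 10 → 0 → 3: 18+8+14 = 40
The minimum is 37 m via 4 → 10 → 7 → 8 → 3.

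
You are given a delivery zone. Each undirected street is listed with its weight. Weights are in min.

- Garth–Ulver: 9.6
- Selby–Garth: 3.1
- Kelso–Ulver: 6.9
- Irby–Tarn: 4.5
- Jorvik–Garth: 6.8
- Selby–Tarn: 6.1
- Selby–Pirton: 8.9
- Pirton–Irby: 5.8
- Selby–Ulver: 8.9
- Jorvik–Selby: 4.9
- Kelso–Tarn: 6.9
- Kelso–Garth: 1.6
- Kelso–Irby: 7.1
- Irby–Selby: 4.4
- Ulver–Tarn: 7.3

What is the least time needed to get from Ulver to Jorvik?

13.8 min

Candidate routes:
Ulver - Garth - Jorvik: 9.6+6.8 = 16.4
Ulver - Kelso - Garth - Selby - Jorvik: 6.9+1.6+3.1+4.9 = 16.5
Ulver - Selby - Jorvik: 8.9+4.9 = 13.8
Ulver - Kelso - Garth - Jorvik: 6.9+1.6+6.8 = 15.3
The minimum is 13.8 min via Ulver - Selby - Jorvik.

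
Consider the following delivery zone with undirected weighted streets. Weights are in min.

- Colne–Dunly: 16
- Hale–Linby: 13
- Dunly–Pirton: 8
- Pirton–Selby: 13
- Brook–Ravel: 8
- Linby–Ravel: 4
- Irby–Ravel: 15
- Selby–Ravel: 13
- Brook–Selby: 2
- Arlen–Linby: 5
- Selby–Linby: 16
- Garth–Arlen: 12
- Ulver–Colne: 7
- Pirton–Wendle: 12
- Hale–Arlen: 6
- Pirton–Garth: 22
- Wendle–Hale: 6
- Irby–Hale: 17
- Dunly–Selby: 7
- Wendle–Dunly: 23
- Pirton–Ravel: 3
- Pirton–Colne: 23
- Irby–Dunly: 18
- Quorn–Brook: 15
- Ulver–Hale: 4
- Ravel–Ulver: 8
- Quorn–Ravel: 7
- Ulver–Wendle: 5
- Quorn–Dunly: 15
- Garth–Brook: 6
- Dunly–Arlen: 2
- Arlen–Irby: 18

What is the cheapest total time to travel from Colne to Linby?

19 min

Candidate routes:
Colne–Ulver–Ravel–Linby: 7+8+4 = 19
Colne–Ulver–Hale–Arlen–Linby: 7+4+6+5 = 22
Colne–Ulver–Hale–Linby: 7+4+13 = 24
Colne–Dunly–Arlen–Linby: 16+2+5 = 23
Cheapest is Colne–Ulver–Ravel–Linby at 19 min.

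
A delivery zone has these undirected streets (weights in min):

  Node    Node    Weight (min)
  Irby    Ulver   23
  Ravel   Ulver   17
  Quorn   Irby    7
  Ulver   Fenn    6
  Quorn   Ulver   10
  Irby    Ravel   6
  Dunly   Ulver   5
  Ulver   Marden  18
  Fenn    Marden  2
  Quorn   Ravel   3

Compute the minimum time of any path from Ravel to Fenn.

19 min

Running Dijkstra from Ravel:
Ravel: 0
Quorn: 3  (via Ravel)
Irby: 6  (via Ravel)
Ulver: 13  (via Quorn)
Dunly: 18  (via Ulver)
Fenn: 19  (via Ulver)
Shortest route: Ravel–Quorn–Ulver–Fenn = 19 min.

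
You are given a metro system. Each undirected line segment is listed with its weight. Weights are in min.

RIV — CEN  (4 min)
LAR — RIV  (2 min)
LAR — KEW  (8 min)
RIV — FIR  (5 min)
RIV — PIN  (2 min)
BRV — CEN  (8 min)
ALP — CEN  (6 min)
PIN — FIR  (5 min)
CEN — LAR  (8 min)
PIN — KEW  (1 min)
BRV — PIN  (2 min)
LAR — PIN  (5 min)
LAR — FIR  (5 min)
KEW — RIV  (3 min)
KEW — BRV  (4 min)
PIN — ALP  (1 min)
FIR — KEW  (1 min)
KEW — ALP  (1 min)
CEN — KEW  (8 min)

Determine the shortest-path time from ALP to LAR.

Enumerating some paths:
ALP → KEW → RIV → LAR: 1+3+2 = 6
ALP → PIN → RIV → LAR: 1+2+2 = 5
ALP → KEW → PIN → RIV → LAR: 1+1+2+2 = 6
Cheapest is ALP → PIN → RIV → LAR at 5 min.

5 min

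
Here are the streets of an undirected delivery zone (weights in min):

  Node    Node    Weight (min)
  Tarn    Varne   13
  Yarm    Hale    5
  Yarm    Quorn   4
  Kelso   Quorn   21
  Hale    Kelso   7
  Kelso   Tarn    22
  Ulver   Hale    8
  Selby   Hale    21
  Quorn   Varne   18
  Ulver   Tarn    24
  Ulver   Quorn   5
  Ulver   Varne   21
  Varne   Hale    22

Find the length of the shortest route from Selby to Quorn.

30 min

Settle nodes by increasing distance from Selby:
Selby: 0
Hale: 21  (via Selby)
Yarm: 26  (via Hale)
Kelso: 28  (via Hale)
Ulver: 29  (via Hale)
Quorn: 30  (via Yarm)
Shortest route: Selby → Hale → Yarm → Quorn = 30 min.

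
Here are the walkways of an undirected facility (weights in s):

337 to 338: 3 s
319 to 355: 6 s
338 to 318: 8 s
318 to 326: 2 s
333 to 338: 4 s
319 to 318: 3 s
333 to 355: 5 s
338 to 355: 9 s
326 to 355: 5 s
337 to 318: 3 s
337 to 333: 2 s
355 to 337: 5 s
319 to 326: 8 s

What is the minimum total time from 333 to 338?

Compare a few routes:
333–338: 4 = 4
333–337–338: 2+3 = 5
Cheapest is 333–338 at 4 s.

4 s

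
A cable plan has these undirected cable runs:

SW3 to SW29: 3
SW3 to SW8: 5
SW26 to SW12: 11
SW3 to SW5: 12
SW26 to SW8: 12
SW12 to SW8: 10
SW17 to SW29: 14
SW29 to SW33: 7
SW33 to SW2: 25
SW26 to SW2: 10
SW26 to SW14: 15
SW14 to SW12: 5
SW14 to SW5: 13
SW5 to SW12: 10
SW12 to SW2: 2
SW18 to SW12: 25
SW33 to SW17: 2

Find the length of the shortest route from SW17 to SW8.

17

Settle nodes by increasing distance from SW17:
SW17: 0
SW33: 2  (via SW17)
SW29: 9  (via SW33)
SW3: 12  (via SW29)
SW8: 17  (via SW3)
Shortest route: SW17 → SW33 → SW29 → SW3 → SW8 = 17.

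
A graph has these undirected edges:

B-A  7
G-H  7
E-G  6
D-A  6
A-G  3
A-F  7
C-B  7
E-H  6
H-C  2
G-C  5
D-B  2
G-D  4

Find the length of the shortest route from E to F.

Enumerating some paths:
E → G → A → F: 6+3+7 = 16
E → H → C → G → A → F: 6+2+5+3+7 = 23
The minimum is 16 via E → G → A → F.

16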